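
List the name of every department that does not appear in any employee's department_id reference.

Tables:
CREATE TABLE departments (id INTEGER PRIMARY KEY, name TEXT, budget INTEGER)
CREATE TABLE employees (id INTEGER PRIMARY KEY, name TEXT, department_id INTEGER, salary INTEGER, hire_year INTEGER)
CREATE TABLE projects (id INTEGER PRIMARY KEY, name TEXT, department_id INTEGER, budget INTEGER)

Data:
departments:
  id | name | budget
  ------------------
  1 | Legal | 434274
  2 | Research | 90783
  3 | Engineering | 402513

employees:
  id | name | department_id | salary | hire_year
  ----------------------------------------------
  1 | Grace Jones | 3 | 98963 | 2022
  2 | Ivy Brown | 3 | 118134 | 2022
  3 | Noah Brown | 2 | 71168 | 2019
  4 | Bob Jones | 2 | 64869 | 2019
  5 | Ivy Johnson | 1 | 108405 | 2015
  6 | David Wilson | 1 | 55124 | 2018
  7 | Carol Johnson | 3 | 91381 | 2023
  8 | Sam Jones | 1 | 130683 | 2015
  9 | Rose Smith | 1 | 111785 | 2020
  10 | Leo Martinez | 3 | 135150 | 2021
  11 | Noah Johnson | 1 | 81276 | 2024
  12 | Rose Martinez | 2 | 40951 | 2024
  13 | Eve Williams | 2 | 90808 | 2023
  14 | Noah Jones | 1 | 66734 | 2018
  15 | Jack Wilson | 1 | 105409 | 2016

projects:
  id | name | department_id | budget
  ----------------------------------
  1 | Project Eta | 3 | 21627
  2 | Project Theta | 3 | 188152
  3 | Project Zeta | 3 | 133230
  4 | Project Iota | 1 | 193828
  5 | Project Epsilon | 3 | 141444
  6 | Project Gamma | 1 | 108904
SELECT p.name FROM departments p LEFT JOIN employees c ON c.department_id = p.id WHERE c.id IS NULL

Execution result:
(no rows)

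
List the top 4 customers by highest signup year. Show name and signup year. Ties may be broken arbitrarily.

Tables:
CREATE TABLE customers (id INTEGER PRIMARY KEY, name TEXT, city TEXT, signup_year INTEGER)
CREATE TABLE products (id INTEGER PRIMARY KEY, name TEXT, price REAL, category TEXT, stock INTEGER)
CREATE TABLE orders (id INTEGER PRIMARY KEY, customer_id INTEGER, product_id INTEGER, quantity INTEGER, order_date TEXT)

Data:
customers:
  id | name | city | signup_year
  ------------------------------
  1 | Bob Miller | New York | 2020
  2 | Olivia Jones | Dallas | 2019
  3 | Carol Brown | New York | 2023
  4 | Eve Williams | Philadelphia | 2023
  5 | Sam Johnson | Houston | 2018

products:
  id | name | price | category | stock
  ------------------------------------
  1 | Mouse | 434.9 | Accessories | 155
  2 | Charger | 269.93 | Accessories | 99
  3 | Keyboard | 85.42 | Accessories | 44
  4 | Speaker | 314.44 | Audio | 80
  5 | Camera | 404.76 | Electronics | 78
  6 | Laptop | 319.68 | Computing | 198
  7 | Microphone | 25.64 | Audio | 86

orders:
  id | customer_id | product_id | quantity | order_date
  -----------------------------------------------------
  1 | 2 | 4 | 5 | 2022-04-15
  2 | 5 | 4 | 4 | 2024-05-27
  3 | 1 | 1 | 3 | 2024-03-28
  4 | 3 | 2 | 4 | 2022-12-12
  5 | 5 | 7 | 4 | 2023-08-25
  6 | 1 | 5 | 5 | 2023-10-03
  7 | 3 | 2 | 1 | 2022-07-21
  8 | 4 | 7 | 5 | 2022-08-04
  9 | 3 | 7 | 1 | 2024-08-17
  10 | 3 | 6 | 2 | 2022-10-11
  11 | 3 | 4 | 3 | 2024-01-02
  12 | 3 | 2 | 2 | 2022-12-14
SELECT name, signup_year FROM customers ORDER BY signup_year DESC LIMIT 4

Execution result:
name | signup_year
Carol Brown | 2023
Eve Williams | 2023
Bob Miller | 2020
Olivia Jones | 2019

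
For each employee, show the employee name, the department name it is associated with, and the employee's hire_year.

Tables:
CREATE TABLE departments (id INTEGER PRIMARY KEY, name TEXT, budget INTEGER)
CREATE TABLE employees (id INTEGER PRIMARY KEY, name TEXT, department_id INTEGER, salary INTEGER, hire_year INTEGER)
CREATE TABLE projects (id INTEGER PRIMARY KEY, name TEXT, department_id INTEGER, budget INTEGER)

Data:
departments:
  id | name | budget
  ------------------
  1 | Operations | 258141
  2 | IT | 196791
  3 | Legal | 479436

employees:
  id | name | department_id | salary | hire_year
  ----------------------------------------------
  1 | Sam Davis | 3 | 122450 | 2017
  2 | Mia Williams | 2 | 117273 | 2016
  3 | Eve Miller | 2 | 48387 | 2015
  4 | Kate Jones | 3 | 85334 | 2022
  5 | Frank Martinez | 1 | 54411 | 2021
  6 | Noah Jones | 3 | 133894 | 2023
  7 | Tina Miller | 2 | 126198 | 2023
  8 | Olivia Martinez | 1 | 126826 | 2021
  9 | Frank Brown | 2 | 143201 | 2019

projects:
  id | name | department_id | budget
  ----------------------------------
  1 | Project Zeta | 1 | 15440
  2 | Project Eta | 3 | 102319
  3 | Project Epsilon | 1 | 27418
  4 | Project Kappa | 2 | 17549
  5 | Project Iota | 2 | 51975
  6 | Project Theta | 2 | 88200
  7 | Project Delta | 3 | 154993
SELECT c.name, p.name AS department, c.hire_year FROM employees c JOIN departments p ON c.department_id = p.id

Execution result:
name | department | hire_year
Sam Davis | Legal | 2017
Mia Williams | IT | 2016
Eve Miller | IT | 2015
Kate Jones | Legal | 2022
Frank Martinez | Operations | 2021
Noah Jones | Legal | 2023
Tina Miller | IT | 2023
Olivia Martinez | Operations | 2021
Frank Brown | IT | 2019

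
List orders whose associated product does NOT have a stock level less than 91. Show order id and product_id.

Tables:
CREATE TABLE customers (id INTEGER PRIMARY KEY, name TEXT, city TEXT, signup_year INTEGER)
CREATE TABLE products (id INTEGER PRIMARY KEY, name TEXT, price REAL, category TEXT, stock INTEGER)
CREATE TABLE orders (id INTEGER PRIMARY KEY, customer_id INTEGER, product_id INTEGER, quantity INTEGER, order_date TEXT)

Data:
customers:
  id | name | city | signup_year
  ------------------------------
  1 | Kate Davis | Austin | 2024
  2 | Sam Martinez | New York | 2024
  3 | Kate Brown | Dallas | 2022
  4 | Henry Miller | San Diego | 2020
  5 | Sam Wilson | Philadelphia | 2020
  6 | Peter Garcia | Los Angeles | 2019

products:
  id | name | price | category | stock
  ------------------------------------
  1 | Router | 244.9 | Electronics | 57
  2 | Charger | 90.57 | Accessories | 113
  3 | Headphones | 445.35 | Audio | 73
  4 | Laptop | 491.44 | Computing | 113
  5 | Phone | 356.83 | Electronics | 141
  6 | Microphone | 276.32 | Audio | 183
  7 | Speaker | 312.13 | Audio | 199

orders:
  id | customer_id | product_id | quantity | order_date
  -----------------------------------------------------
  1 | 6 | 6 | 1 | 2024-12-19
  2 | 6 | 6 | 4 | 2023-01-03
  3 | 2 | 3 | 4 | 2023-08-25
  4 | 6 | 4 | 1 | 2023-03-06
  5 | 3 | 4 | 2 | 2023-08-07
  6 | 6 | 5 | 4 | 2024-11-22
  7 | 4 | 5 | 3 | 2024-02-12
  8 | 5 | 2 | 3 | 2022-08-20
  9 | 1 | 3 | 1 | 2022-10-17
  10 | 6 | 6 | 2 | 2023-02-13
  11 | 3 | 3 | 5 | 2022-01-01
SELECT id, product_id FROM orders WHERE product_id NOT IN (SELECT id FROM products WHERE stock < 91)

Execution result:
id | product_id
1 | 6
2 | 6
4 | 4
5 | 4
6 | 5
7 | 5
8 | 2
10 | 6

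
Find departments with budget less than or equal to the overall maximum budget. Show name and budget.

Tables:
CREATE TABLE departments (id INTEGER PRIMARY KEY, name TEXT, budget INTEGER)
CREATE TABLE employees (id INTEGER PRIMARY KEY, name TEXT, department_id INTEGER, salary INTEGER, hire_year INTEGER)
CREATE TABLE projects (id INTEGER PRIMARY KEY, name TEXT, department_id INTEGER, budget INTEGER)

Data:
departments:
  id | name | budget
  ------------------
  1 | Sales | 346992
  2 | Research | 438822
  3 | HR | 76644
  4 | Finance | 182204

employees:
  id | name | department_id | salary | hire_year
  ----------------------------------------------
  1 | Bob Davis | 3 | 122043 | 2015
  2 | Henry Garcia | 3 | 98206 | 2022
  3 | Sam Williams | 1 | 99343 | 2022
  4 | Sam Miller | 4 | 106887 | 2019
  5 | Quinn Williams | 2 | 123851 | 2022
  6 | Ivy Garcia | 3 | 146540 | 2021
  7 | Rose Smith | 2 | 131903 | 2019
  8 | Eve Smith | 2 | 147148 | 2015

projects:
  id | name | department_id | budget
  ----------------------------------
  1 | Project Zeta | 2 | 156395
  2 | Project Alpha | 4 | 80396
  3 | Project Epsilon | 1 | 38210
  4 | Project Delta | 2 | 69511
SELECT name, budget FROM departments WHERE budget <= (SELECT MAX(budget) FROM departments)

Execution result:
name | budget
Sales | 346992
Research | 438822
HR | 76644
Finance | 182204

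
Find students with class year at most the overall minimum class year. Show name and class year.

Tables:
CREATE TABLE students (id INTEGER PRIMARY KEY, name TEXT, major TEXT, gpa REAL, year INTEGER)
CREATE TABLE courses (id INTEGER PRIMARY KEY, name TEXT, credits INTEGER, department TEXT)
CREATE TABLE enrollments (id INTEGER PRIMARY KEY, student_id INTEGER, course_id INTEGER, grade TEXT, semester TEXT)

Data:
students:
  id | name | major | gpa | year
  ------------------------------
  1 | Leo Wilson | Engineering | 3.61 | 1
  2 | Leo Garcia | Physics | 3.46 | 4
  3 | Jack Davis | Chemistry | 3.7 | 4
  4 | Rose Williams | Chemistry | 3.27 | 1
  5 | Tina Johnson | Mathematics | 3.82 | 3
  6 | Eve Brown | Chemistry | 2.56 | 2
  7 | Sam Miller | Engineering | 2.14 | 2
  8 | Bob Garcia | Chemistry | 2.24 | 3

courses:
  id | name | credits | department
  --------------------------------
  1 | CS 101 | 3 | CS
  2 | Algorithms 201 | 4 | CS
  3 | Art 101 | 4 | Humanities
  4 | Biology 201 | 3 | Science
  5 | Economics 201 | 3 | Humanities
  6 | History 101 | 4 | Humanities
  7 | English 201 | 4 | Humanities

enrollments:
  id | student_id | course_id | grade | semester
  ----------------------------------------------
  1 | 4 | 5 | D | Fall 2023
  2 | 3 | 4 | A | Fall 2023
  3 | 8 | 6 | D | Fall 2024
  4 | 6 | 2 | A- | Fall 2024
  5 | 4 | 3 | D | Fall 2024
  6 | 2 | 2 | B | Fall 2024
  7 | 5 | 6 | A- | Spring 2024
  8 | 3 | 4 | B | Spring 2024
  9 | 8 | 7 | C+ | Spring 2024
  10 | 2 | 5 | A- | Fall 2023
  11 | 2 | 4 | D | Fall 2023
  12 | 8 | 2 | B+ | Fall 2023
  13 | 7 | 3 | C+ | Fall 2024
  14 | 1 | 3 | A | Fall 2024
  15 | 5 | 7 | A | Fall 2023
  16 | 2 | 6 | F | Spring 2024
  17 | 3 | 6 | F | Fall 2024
SELECT name, year FROM students WHERE year <= (SELECT MIN(year) FROM students)

Execution result:
name | year
Leo Wilson | 1
Rose Williams | 1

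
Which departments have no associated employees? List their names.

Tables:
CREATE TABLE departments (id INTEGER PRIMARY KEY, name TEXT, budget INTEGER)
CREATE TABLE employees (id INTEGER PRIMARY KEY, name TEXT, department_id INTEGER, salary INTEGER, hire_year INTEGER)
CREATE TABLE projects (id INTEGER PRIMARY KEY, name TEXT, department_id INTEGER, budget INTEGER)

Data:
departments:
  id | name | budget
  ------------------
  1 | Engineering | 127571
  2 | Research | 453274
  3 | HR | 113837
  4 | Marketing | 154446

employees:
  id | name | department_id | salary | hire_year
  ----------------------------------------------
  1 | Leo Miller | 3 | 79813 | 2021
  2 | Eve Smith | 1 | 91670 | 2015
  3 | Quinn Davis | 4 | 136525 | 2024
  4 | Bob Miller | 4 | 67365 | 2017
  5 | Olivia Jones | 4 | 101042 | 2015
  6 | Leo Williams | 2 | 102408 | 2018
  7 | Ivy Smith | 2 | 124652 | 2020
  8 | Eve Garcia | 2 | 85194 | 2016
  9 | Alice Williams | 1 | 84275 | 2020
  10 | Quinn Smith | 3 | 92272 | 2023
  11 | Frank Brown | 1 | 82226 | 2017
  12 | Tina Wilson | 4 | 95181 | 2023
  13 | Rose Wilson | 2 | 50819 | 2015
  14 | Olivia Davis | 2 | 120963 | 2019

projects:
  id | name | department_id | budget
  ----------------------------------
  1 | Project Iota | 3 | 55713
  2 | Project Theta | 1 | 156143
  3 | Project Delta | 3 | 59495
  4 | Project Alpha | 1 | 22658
SELECT p.name FROM departments p LEFT JOIN employees c ON c.department_id = p.id WHERE c.id IS NULL

Execution result:
(no rows)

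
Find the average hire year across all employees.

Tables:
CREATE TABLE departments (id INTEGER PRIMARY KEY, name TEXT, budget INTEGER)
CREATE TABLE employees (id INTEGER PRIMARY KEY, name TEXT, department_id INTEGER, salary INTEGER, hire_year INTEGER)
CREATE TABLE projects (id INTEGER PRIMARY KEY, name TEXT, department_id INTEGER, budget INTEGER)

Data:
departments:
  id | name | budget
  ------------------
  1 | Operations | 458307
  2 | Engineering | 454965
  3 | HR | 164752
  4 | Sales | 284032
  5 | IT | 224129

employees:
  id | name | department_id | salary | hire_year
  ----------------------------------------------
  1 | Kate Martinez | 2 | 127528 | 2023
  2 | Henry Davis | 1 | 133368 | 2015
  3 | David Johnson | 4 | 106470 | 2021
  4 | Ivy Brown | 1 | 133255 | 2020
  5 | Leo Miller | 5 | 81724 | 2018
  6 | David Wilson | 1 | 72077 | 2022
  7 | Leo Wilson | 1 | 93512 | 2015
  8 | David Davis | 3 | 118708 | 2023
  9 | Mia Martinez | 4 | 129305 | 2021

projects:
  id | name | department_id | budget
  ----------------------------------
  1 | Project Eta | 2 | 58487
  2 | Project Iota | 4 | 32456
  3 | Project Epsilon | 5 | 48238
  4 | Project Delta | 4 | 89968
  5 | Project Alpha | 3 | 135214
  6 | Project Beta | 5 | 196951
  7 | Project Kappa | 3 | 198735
SELECT AVG(hire_year) FROM employees

Execution result:
2019.78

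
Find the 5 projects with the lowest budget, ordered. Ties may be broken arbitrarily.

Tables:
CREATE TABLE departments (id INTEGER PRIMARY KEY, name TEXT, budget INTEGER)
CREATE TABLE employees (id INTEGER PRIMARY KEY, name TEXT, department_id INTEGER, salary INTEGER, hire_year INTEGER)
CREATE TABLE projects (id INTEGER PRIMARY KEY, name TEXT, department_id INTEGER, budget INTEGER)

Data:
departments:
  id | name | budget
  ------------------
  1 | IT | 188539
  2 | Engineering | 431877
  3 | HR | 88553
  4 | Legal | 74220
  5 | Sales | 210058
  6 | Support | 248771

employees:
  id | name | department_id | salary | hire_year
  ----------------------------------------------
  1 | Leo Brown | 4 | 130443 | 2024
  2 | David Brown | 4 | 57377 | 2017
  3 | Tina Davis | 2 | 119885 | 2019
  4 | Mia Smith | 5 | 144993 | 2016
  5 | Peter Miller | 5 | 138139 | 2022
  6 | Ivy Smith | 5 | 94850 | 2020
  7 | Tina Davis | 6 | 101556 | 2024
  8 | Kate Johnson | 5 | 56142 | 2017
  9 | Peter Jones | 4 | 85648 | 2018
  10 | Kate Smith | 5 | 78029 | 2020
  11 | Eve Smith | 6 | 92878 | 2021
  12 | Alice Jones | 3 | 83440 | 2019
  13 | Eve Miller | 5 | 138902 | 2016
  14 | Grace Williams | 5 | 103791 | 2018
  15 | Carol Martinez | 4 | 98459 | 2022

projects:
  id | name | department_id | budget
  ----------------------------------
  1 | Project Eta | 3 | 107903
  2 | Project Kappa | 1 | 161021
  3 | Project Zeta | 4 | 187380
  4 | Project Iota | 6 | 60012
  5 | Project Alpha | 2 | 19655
SELECT name, budget FROM projects ORDER BY budget ASC LIMIT 5

Execution result:
name | budget
Project Alpha | 19655
Project Iota | 60012
Project Eta | 107903
Project Kappa | 161021
Project Zeta | 187380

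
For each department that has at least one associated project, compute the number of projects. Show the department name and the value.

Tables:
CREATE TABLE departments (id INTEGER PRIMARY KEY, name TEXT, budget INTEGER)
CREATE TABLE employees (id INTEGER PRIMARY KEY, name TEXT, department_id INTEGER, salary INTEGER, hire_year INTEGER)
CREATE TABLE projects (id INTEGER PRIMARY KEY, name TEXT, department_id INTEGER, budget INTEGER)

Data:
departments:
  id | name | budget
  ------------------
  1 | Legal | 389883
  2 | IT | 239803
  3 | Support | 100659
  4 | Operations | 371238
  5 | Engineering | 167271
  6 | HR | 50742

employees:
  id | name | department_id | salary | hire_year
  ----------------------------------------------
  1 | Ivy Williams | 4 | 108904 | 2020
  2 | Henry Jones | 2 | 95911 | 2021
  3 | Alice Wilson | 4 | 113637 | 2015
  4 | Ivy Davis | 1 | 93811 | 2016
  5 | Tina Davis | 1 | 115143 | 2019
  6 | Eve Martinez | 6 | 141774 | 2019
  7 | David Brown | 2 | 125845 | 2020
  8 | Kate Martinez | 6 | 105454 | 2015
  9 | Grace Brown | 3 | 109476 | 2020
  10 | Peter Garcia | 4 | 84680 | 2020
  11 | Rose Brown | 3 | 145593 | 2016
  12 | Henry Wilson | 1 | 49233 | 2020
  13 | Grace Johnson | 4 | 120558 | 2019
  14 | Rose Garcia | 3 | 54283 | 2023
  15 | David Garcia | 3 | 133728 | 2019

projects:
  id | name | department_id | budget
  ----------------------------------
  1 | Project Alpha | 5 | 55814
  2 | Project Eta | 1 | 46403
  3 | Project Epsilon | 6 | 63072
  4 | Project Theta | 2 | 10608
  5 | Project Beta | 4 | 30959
SELECT p.name, COUNT(*) AS n FROM projects c JOIN departments p ON c.department_id = p.id GROUP BY p.id, p.name

Execution result:
name | n
Legal | 1
IT | 1
Operations | 1
Engineering | 1
HR | 1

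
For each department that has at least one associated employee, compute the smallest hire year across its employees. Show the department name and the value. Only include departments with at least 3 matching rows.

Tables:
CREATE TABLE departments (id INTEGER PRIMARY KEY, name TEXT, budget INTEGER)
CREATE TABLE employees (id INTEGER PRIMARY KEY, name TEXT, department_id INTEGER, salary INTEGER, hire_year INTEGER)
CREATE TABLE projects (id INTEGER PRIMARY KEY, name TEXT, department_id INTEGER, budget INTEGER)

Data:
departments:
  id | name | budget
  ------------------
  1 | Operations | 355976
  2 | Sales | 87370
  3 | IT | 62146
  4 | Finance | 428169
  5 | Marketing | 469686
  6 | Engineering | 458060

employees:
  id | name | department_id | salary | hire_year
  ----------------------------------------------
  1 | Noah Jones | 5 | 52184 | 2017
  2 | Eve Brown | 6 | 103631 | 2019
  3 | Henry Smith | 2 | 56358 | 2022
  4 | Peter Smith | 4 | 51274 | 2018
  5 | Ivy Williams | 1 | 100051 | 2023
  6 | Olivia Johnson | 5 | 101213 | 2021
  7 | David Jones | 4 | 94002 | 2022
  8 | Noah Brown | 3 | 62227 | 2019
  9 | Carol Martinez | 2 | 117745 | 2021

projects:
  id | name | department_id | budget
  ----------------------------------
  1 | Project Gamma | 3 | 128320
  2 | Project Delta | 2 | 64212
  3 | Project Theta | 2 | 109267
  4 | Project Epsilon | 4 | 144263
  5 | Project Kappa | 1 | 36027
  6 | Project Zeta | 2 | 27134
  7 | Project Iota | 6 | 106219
SELECT p.name, MIN(c.hire_year) AS min_hire_year FROM employees c JOIN departments p ON c.department_id = p.id GROUP BY p.id, p.name HAVING COUNT(*) >= 3

Execution result:
(no rows)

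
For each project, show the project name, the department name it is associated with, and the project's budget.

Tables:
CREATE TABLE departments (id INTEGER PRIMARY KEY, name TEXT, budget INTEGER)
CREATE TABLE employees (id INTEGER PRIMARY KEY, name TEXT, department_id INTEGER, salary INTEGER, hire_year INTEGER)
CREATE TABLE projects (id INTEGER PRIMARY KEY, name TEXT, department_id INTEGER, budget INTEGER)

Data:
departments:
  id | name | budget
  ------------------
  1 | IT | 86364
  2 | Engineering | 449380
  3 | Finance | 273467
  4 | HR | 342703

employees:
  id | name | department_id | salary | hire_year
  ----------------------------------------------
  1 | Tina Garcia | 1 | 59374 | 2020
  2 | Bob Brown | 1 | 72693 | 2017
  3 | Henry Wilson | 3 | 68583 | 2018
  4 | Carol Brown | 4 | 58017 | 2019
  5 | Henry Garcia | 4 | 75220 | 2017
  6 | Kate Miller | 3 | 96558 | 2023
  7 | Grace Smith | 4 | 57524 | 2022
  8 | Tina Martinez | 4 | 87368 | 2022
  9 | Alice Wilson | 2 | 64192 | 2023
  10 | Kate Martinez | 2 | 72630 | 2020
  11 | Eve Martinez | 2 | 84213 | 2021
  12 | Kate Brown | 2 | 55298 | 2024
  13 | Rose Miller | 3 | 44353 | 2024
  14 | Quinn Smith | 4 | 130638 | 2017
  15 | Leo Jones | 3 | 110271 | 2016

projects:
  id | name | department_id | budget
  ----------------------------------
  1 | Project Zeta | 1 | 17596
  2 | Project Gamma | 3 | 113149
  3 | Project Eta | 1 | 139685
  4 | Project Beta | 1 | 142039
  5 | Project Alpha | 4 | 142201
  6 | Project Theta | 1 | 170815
SELECT c.name, p.name AS department, c.budget FROM projects c JOIN departments p ON c.department_id = p.id

Execution result:
name | department | budget
Project Zeta | IT | 17596
Project Gamma | Finance | 113149
Project Eta | IT | 139685
Project Beta | IT | 142039
Project Alpha | HR | 142201
Project Theta | IT | 170815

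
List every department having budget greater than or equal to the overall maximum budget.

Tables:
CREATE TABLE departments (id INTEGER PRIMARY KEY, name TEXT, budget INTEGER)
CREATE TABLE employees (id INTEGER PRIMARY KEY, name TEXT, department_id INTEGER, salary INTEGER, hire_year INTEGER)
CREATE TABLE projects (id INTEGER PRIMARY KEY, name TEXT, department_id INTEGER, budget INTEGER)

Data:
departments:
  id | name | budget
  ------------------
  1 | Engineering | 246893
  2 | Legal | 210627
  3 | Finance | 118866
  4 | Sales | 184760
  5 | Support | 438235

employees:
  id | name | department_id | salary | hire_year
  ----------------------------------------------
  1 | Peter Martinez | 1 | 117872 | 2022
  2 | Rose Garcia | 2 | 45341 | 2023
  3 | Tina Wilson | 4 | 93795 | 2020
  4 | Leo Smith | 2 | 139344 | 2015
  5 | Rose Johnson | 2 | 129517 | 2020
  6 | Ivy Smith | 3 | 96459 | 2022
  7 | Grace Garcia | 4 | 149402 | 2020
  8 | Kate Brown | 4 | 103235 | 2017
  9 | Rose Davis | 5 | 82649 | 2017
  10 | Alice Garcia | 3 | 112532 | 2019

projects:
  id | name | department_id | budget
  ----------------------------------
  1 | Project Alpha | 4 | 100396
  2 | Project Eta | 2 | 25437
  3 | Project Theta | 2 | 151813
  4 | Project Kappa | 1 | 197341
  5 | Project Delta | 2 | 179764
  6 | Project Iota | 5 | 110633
SELECT name, budget FROM departments WHERE budget >= (SELECT MAX(budget) FROM departments)

Execution result:
name | budget
Support | 438235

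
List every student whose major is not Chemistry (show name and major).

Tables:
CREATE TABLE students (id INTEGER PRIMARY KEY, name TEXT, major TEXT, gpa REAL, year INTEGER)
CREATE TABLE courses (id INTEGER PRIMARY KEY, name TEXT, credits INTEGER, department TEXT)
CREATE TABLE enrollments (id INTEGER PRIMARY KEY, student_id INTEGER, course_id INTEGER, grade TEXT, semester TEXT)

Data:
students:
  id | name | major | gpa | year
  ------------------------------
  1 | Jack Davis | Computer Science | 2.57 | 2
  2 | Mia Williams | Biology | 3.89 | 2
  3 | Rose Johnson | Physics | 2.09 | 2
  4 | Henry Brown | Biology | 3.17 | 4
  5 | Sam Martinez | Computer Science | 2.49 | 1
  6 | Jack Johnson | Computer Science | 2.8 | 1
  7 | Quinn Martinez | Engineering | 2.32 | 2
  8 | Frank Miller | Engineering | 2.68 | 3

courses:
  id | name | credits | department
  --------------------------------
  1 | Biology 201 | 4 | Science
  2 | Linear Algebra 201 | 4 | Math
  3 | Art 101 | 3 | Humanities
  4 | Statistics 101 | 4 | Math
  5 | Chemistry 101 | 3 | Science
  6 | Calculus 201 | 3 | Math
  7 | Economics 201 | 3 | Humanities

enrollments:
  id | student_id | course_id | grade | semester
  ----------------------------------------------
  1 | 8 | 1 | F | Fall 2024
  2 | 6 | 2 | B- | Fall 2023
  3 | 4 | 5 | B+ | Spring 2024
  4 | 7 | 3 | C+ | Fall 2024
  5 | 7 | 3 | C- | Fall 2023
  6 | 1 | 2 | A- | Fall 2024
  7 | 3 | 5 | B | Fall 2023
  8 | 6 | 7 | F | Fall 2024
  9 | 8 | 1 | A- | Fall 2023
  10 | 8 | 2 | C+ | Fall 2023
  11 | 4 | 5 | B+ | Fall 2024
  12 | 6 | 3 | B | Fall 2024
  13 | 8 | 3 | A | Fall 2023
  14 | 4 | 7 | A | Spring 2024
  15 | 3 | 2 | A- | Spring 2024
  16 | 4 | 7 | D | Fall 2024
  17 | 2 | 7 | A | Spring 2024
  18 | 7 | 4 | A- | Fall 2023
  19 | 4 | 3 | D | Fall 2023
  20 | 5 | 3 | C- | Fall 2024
SELECT name, major FROM students WHERE major <> 'Chemistry'

Execution result:
name | major
Jack Davis | Computer Science
Mia Williams | Biology
Rose Johnson | Physics
Henry Brown | Biology
Sam Martinez | Computer Science
Jack Johnson | Computer Science
Quinn Martinez | Engineering
Frank Miller | Engineering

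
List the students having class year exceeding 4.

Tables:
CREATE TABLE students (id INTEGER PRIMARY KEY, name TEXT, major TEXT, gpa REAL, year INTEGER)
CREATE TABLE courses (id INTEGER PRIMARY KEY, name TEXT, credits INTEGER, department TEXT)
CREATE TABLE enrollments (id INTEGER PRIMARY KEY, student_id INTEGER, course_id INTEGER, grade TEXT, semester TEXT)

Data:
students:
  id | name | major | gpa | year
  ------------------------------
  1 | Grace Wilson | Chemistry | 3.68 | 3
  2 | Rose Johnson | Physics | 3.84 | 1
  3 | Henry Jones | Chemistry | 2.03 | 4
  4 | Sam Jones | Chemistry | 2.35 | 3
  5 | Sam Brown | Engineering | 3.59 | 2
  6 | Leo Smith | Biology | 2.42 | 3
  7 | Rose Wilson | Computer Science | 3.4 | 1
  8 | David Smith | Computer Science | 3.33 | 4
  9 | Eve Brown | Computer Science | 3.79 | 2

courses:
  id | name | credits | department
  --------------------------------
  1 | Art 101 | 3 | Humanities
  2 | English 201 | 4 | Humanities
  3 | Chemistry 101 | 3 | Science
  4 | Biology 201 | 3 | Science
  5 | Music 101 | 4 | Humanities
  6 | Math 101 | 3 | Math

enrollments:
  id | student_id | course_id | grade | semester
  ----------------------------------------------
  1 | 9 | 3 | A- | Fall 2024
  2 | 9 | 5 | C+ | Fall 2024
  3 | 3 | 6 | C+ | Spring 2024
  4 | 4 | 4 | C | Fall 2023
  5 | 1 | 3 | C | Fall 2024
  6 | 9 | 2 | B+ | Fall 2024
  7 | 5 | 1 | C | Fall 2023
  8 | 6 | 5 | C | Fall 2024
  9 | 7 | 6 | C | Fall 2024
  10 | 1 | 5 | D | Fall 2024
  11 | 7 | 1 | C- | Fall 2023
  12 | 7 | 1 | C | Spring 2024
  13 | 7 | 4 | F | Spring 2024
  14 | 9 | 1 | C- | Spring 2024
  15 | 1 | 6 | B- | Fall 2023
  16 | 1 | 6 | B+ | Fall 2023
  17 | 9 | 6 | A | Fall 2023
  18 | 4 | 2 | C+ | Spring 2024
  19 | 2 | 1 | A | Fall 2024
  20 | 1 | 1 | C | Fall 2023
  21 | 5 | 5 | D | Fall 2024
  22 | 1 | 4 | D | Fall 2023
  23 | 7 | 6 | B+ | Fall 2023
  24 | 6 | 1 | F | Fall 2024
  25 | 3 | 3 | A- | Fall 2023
SELECT name, year FROM students WHERE year > 4

Execution result:
(no rows)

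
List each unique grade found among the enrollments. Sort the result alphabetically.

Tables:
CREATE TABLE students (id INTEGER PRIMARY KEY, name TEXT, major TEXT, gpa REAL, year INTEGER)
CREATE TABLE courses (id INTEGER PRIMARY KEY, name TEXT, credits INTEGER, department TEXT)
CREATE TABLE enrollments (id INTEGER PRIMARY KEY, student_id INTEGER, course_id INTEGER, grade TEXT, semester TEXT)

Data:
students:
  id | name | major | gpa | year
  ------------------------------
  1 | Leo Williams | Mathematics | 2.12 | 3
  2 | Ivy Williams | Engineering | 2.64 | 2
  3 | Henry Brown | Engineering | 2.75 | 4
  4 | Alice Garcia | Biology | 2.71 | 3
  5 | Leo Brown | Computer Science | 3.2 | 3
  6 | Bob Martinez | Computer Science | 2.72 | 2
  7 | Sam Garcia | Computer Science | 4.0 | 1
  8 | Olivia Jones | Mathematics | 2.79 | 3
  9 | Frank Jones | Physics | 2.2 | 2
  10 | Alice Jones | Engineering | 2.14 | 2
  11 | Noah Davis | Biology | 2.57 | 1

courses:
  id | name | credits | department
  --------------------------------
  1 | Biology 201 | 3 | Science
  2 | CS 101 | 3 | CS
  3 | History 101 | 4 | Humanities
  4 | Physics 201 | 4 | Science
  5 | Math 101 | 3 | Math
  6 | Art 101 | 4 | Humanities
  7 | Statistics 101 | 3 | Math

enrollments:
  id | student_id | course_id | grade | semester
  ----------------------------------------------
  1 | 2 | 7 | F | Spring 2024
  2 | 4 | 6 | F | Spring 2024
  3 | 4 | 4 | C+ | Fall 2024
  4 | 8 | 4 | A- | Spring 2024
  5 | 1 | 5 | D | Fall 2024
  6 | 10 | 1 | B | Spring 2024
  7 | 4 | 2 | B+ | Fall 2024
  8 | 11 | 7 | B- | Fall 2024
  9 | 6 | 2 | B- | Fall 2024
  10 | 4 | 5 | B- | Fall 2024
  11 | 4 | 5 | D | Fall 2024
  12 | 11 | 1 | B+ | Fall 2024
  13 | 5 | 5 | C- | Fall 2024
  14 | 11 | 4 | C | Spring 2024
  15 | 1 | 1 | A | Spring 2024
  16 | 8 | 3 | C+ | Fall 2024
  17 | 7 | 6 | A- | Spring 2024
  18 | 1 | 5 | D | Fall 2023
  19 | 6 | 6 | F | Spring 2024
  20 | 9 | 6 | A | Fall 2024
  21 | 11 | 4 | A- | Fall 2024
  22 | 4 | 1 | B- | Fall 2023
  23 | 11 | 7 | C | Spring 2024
SELECT DISTINCT grade FROM enrollments ORDER BY grade

Execution result:
grade
A
A-
B
B+
B-
C
C+
C-
D
F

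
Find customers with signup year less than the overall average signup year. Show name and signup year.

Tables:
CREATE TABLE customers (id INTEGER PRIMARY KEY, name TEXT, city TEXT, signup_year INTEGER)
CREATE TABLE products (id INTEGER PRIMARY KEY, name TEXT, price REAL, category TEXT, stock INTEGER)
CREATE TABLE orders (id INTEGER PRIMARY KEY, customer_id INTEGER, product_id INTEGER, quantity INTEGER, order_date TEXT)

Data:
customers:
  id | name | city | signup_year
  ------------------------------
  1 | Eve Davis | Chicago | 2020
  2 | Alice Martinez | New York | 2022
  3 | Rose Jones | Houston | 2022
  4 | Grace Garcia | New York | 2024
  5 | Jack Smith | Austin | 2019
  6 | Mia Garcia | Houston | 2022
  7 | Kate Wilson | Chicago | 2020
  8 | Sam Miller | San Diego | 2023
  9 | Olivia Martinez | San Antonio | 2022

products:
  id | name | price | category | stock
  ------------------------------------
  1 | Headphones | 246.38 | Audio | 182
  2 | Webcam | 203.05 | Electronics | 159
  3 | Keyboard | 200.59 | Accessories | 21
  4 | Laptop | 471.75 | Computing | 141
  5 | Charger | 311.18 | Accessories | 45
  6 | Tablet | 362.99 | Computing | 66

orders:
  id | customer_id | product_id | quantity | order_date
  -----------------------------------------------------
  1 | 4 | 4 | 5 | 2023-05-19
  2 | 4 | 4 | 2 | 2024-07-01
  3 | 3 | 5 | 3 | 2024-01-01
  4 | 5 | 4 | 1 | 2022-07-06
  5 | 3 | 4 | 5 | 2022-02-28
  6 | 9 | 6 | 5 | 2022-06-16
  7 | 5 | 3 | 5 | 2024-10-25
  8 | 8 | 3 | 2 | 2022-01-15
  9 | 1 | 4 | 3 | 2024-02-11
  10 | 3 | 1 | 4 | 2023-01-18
SELECT name, signup_year FROM customers WHERE signup_year < (SELECT AVG(signup_year) FROM customers)

Execution result:
name | signup_year
Eve Davis | 2020
Jack Smith | 2019
Kate Wilson | 2020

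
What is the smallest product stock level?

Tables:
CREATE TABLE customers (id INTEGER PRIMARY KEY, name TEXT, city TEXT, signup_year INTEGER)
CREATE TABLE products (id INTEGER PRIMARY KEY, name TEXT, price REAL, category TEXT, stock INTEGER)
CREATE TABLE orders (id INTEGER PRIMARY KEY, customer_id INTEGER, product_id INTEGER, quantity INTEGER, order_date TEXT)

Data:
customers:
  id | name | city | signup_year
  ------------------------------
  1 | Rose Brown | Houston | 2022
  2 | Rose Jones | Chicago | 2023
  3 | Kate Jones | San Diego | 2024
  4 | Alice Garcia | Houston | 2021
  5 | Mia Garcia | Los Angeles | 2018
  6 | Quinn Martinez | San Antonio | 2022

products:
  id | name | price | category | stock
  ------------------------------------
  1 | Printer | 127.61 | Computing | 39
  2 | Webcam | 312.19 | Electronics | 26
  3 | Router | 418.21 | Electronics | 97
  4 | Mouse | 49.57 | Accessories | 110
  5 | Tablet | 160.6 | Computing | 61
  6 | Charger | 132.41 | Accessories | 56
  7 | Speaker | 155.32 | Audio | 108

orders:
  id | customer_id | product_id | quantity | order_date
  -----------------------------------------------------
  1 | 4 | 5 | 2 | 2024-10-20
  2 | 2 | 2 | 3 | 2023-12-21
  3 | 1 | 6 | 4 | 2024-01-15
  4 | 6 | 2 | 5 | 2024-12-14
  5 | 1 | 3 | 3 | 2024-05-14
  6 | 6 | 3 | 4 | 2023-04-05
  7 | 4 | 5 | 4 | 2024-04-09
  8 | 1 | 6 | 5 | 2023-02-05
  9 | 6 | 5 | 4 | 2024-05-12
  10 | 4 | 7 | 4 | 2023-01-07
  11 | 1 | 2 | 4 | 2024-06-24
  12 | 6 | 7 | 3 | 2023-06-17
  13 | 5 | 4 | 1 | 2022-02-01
SELECT MIN(stock) FROM products

Execution result:
26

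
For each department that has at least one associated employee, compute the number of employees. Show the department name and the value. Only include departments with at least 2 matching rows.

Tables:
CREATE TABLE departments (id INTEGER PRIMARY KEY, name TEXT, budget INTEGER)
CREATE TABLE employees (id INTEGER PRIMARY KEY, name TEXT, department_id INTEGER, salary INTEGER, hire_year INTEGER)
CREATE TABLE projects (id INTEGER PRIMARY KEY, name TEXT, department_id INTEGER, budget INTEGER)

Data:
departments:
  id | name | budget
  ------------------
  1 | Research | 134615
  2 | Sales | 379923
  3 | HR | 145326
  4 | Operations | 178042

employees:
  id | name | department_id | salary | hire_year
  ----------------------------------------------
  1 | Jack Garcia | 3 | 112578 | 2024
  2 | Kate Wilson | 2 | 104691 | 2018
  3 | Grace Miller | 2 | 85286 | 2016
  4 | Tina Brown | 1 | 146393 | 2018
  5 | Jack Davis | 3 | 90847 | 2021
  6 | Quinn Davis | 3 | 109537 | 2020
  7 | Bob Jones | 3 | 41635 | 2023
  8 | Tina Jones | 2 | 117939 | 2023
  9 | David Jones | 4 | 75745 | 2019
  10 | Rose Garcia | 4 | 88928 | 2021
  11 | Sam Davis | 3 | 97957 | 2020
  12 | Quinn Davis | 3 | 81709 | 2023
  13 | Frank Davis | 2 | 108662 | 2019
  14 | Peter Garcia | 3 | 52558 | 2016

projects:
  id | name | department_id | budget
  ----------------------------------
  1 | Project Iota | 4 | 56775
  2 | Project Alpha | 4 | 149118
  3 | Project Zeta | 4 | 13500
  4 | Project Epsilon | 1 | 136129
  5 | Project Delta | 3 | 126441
SELECT p.name, COUNT(*) AS n FROM employees c JOIN departments p ON c.department_id = p.id GROUP BY p.id, p.name HAVING COUNT(*) >= 2

Execution result:
name | n
Sales | 4
HR | 7
Operations | 2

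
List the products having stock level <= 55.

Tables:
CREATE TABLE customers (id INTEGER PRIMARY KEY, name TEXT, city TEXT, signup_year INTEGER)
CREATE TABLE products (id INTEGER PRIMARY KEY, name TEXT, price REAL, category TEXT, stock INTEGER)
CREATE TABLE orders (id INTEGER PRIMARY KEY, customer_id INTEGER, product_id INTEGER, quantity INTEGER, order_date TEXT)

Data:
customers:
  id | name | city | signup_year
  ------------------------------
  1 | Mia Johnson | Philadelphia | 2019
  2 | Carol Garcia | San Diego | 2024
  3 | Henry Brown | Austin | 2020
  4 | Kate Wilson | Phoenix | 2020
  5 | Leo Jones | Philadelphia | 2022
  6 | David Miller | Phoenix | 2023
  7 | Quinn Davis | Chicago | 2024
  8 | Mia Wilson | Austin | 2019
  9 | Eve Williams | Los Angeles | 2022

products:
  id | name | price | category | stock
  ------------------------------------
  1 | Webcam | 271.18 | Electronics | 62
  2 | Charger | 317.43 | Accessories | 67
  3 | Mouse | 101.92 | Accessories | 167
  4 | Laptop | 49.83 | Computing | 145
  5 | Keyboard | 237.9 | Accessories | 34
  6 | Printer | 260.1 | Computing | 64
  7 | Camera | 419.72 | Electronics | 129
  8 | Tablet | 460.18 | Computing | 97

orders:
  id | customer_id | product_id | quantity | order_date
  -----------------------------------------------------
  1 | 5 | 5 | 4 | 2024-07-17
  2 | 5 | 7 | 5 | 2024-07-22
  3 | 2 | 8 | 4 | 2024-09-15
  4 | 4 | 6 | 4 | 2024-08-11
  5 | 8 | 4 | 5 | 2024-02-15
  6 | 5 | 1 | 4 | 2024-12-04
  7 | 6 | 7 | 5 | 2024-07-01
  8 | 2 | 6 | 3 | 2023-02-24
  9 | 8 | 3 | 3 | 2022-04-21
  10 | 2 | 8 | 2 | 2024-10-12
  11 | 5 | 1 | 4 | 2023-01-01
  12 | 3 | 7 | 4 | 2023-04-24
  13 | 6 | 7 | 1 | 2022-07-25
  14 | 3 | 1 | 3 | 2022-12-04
SELECT name, stock FROM products WHERE stock <= 55

Execution result:
name | stock
Keyboard | 34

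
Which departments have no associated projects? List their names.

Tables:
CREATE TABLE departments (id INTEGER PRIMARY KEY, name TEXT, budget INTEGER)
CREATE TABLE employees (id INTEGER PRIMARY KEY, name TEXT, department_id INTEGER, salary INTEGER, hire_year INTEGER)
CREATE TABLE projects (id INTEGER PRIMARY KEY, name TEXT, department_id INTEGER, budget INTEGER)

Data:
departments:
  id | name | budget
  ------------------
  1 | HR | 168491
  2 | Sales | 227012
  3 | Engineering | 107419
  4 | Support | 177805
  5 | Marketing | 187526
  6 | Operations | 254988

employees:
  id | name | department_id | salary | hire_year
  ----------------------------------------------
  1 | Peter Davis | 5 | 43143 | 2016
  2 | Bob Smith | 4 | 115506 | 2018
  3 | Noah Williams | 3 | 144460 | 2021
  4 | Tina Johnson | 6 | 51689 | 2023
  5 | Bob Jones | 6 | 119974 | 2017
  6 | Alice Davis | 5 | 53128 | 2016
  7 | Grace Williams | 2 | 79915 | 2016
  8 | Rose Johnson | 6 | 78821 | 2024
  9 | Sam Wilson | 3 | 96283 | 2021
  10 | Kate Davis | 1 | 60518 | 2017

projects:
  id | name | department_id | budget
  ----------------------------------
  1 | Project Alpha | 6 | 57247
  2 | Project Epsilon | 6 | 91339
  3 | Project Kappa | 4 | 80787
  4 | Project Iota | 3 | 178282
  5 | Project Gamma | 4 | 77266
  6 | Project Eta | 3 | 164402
SELECT p.name FROM departments p LEFT JOIN projects c ON c.department_id = p.id WHERE c.id IS NULL

Execution result:
name
HR
Sales
Marketing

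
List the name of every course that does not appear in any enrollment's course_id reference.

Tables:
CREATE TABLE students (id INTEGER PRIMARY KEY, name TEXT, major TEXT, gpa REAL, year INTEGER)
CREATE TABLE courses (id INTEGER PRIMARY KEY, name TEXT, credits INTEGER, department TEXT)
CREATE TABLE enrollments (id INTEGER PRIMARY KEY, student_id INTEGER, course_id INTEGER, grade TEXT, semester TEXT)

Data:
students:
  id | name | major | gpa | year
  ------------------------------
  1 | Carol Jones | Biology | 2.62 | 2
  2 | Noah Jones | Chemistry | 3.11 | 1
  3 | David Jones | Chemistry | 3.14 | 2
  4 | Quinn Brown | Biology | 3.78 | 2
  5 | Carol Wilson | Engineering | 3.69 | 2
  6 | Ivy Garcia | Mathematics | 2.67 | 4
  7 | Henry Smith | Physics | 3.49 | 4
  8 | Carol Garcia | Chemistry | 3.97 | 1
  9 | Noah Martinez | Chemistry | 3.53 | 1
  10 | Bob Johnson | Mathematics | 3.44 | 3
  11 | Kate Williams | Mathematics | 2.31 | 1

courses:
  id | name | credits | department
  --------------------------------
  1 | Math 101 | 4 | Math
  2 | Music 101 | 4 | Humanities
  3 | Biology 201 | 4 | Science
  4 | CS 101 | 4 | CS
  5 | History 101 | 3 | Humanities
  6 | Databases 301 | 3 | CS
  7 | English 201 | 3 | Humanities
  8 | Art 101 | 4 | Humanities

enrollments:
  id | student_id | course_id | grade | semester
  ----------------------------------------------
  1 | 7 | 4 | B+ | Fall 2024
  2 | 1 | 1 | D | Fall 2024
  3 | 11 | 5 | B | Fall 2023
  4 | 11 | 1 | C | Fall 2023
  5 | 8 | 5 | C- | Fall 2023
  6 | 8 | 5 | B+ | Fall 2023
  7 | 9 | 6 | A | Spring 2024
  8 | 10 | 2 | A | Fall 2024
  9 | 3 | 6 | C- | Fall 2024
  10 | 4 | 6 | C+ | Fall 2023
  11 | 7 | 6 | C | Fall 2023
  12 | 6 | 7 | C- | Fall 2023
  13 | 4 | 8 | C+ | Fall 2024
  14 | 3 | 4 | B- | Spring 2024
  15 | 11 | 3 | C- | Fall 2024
SELECT p.name FROM courses p LEFT JOIN enrollments c ON c.course_id = p.id WHERE c.id IS NULL

Execution result:
(no rows)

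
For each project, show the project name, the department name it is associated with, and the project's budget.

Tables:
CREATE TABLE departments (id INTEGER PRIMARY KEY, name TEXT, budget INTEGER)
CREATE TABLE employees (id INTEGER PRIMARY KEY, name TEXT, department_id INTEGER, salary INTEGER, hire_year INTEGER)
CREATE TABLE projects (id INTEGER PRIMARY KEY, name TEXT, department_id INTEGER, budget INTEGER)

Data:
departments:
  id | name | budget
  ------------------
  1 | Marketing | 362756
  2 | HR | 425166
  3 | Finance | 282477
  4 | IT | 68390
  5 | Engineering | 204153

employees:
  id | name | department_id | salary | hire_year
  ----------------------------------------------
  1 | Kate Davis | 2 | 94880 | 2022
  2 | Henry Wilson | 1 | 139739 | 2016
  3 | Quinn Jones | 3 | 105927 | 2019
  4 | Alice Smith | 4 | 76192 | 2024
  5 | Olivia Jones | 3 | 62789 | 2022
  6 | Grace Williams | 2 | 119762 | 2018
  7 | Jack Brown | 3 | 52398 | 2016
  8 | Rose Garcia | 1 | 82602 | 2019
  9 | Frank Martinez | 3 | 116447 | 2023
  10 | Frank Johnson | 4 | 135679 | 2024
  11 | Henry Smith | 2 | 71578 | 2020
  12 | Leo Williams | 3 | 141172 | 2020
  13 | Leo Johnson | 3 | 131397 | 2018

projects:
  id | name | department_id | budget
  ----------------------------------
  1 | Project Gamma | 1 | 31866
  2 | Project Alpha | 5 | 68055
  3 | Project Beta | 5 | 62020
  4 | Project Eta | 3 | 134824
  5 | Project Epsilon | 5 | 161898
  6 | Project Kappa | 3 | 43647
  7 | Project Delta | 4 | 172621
SELECT c.name, p.name AS department, c.budget FROM projects c JOIN departments p ON c.department_id = p.id

Execution result:
name | department | budget
Project Gamma | Marketing | 31866
Project Alpha | Engineering | 68055
Project Beta | Engineering | 62020
Project Eta | Finance | 134824
Project Epsilon | Engineering | 161898
Project Kappa | Finance | 43647
Project Delta | IT | 172621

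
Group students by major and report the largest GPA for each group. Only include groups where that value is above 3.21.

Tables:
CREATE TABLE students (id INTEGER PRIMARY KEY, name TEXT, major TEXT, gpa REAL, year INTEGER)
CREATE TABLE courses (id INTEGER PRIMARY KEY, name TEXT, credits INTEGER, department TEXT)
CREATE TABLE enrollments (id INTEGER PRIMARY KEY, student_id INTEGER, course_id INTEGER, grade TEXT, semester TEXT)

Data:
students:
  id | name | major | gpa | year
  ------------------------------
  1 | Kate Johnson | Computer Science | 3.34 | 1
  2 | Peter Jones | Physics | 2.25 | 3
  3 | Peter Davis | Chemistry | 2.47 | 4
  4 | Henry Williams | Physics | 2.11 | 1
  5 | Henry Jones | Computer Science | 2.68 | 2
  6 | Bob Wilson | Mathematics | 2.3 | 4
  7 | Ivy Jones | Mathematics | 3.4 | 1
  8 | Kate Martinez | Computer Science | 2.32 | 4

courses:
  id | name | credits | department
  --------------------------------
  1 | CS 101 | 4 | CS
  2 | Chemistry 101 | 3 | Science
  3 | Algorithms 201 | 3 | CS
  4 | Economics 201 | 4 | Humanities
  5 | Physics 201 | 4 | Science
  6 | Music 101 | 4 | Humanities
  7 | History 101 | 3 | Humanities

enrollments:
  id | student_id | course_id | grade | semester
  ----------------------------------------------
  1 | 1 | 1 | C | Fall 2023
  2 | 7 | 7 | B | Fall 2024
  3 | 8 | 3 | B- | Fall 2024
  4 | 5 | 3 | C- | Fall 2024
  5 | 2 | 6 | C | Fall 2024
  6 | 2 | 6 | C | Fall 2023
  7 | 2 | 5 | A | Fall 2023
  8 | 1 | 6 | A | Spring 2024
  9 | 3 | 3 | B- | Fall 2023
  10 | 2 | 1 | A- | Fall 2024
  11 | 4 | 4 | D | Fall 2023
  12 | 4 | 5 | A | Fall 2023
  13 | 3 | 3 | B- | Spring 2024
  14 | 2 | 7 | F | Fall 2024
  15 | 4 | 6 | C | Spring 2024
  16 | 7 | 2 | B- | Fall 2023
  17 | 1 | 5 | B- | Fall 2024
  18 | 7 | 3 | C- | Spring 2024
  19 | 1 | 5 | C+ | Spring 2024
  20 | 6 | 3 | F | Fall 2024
SELECT major, MAX(gpa) AS max_gpa FROM students GROUP BY major HAVING MAX(gpa) > 3.21

Execution result:
major | max_gpa
Computer Science | 3.34
Mathematics | 3.40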